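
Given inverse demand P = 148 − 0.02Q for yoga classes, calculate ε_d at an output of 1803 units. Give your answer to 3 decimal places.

-3.104

At Q = 1803, P = 148 − 0.02(1803) = 111.94.
dP/dQ = −0.02, so dQ/dP = 1/(−0.02) = -50.000.
ε = (dQ/dP)(P/Q) = (-50.000)(111.94/1803).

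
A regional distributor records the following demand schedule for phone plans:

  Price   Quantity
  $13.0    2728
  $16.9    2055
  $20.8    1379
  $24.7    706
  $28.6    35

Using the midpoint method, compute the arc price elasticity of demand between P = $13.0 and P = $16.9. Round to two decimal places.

-1.08

At P = 13.0, Q = 2728; at P = 16.9, Q = 2055.
ΔQ = -673, ΔP = 3.9. Midpoints: P̄ = 14.95, Q̄ = 2391.5.
ε = (ΔQ/ΔP)(P̄/Q̄) = (-673/3.9)(14.95/2391.5).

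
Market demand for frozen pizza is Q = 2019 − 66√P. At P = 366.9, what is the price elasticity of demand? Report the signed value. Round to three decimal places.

-0.837

At P = 366.9, Q = 754.794.
dQ/dP = −66/(2√P) = -1.723.
ε = (dQ/dP)(P/Q) = (-1.723)(366.9/754.794).
|ε| < 1, so demand is inelastic at this price.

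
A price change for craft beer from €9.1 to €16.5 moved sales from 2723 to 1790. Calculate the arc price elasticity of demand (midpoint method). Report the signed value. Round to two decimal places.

-0.72

ΔQ = 1790 − 2723 = -933; ΔP = 16.5 − 9.1 = 7.4.
Midpoints: P̄ = 12.80, Q̄ = 2256.5.
ε = (ΔQ/ΔP)(P̄/Q̄) = (-933/7.4)(12.80/2256.5).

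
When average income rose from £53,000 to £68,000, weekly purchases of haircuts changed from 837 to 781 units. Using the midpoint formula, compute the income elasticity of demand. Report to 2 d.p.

-0.28

ΔQ = -56, ΔI = 15000. Midpoints: Ī = 60,500, Q̄ = 809.0.
ε_I = (ΔQ/ΔI)(Ī/Q̄) = (-56/15000)(60500/809.0).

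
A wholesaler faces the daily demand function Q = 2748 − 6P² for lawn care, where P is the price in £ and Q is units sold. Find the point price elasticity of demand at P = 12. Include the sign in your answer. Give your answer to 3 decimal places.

-0.917

At P = 12, Q = 1884.
dQ/dP = −12P = -144.
ε = (dQ/dP)(P/Q) = (-144)(12/1884).
|ε| < 1, so demand is inelastic at this price.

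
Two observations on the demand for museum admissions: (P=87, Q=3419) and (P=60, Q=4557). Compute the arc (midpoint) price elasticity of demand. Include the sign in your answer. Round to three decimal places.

-0.777

ΔQ = 4557 − 3419 = 1138; ΔP = 60 − 87 = -27.
Midpoints: P̄ = 73.50, Q̄ = 3988.0.
ε = (ΔQ/ΔP)(P̄/Q̄) = (1138/-27)(73.50/3988.0).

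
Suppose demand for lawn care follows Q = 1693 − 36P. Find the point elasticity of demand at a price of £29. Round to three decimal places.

-1.609

At P = 29, Q = 649.
dQ/dP = −36.
ε = (dQ/dP)(P/Q) = (-36)(29/649).
|ε| > 1, so demand is elastic at this price.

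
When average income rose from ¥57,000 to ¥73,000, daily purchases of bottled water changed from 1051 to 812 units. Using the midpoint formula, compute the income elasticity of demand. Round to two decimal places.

-1.04

ΔQ = -239, ΔI = 16000. Midpoints: Ī = 65,000, Q̄ = 931.5.
ε_I = (ΔQ/ΔI)(Ī/Q̄) = (-239/16000)(65000/931.5).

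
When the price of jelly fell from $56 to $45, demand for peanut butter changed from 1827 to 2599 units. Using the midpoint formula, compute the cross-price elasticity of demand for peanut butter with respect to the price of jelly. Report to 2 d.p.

-1.60

ΔQ_x = 2599 − 1827 = 772; ΔP_y = 45 − 56 = -11.
Midpoints: P̄_y = 50.50, Q̄_x = 2213.0.
ε_xy = (ΔQ_x/ΔP_y)(P̄_y/Q̄_x) = (772/-11)(50.50/2213.0).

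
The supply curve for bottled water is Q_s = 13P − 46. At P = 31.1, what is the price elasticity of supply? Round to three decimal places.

1.128

At P = 31.1, Q_s = 358.30.
dQ_s/dP = 13.
ε_s = (dQ_s/dP)(P/Q_s) = (13)(31.1/358.30).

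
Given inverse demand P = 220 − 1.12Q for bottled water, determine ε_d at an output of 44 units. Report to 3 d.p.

-3.464

At Q = 44, P = 220 − 1.12(44) = 170.72.
dP/dQ = −1.12, so dQ/dP = 1/(−1.12) = -0.893.
ε = (dQ/dP)(P/Q) = (-0.893)(170.72/44).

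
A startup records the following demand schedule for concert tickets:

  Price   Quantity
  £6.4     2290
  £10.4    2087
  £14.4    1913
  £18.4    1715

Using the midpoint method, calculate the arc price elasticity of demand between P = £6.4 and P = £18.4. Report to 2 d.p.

-0.30

At P = 6.4, Q = 2290; at P = 18.4, Q = 1715.
ΔQ = -575, ΔP = 12.0. Midpoints: P̄ = 12.40, Q̄ = 2002.5.
ε = (ΔQ/ΔP)(P̄/Q̄) = (-575/12.0)(12.40/2002.5).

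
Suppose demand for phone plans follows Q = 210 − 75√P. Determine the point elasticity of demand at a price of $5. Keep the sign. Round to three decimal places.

At P = 5, Q = 42.295.
dQ/dP = −75/(2√P) = -16.771.
ε = (dQ/dP)(P/Q) = (-16.771)(5/42.295).
|ε| > 1, so demand is elastic at this price.

-1.983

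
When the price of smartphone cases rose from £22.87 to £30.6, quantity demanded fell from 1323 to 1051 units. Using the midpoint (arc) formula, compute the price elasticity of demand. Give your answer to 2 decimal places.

-0.79

ΔQ = 1051 − 1323 = -272; ΔP = 30.6 − 22.87 = 7.73.
Midpoints: P̄ = 26.73, Q̄ = 1187.0.
ε = (ΔQ/ΔP)(P̄/Q̄) = (-272/7.73)(26.73/1187.0).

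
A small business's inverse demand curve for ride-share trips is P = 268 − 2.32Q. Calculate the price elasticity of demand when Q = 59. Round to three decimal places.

At Q = 59, P = 268 − 2.32(59) = 131.12.
dP/dQ = −2.32, so dQ/dP = 1/(−2.32) = -0.431.
ε = (dQ/dP)(P/Q) = (-0.431)(131.12/59).

-0.958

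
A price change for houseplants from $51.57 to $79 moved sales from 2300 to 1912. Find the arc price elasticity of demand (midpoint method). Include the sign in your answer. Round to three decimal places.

ΔQ = 1912 − 2300 = -388; ΔP = 79 − 51.57 = 27.43.
Midpoints: P̄ = 65.28, Q̄ = 2106.0.
ε = (ΔQ/ΔP)(P̄/Q̄) = (-388/27.43)(65.28/2106.0).

-0.438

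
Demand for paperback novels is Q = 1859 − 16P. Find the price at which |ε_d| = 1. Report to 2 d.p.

58.09

For linear demand Q = a − bP, ε = −bP/(a − bP). |ε| = 1 when bP = a − bP, i.e. P = a/(2b).
P = 1859/(2·16) = 1859/32 = 58.0938.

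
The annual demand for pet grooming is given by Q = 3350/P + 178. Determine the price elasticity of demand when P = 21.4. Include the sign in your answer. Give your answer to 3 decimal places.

At P = 21.4, Q = 334.542.
dQ/dP = −3350/P² = -7.315.
ε = (dQ/dP)(P/Q) = (-7.315)(21.4/334.542).

-0.468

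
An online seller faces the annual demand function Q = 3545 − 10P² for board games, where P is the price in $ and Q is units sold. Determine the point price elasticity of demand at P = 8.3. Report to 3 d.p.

At P = 8.3, Q = 2856.100.
dQ/dP = −20P = -166.
ε = (dQ/dP)(P/Q) = (-166)(8.3/2856.100).

-0.482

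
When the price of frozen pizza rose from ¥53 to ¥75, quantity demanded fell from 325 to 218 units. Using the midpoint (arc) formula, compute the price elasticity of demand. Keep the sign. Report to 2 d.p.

ΔQ = 218 − 325 = -107; ΔP = 75 − 53 = 22.
Midpoints: P̄ = 64.00, Q̄ = 271.5.
ε = (ΔQ/ΔP)(P̄/Q̄) = (-107/22)(64.00/271.5).

-1.15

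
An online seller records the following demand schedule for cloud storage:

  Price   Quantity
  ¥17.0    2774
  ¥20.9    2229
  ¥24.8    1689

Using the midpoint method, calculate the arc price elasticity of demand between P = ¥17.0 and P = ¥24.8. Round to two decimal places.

At P = 17.0, Q = 2774; at P = 24.8, Q = 1689.
ΔQ = -1085, ΔP = 7.8. Midpoints: P̄ = 20.90, Q̄ = 2231.5.
ε = (ΔQ/ΔP)(P̄/Q̄) = (-1085/7.8)(20.90/2231.5).

-1.30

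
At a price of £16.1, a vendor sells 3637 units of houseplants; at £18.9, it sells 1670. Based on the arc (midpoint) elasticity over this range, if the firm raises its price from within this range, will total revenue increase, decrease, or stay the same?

decrease

Arc ε = (-1967/2.8)(17.50/2653.5) ≈ -4.633.
|ε| = 4.63 > 1, so demand is elastic. A price rise therefore reduces total revenue.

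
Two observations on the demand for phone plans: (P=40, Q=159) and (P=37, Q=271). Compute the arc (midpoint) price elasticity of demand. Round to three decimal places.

ΔQ = 271 − 159 = 112; ΔP = 37 − 40 = -3.
Midpoints: P̄ = 38.50, Q̄ = 215.0.
ε = (ΔQ/ΔP)(P̄/Q̄) = (112/-3)(38.50/215.0).

-6.685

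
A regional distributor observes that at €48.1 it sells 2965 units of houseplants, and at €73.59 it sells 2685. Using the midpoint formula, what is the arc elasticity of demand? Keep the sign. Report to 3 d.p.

-0.237

ΔQ = 2685 − 2965 = -280; ΔP = 73.59 − 48.1 = 25.49.
Midpoints: P̄ = 60.84, Q̄ = 2825.0.
ε = (ΔQ/ΔP)(P̄/Q̄) = (-280/25.49)(60.84/2825.0).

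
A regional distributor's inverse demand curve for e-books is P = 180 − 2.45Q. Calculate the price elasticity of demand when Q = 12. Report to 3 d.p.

At Q = 12, P = 180 − 2.45(12) = 150.60.
dP/dQ = −2.45, so dQ/dP = 1/(−2.45) = -0.408.
ε = (dQ/dP)(P/Q) = (-0.408)(150.60/12).

-5.122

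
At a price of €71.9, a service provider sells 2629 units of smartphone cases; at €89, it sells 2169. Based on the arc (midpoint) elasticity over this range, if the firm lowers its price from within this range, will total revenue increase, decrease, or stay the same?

decrease

Arc ε = (-460/17.1)(80.45/2399.0) ≈ -0.902.
|ε| = 0.90 < 1, so demand is inelastic. A price cut therefore reduces total revenue.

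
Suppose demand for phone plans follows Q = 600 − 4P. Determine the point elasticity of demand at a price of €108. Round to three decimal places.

-2.571

At P = 108, Q = 168.
dQ/dP = −4.
ε = (dQ/dP)(P/Q) = (-4)(108/168).
|ε| > 1, so demand is elastic at this price.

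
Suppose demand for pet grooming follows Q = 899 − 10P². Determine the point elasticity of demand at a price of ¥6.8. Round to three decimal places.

-2.118

At P = 6.8, Q = 436.600.
dQ/dP = −20P = -136.
ε = (dQ/dP)(P/Q) = (-136)(6.8/436.600).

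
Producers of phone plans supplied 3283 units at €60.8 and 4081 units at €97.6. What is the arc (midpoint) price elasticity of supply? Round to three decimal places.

ΔQ = 4081 − 3283 = 798; ΔP = 97.6 − 60.8 = 36.8.
Midpoints: P̄ = 79.20, Q̄ = 3682.0.
ε_s = (ΔQ/ΔP)(P̄/Q̄) = (798/36.8)(79.20/3682.0).

0.466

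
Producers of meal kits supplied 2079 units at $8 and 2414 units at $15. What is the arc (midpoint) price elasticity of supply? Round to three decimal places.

ΔQ = 2414 − 2079 = 335; ΔP = 15 − 8 = 7.
Midpoints: P̄ = 11.50, Q̄ = 2246.5.
ε_s = (ΔQ/ΔP)(P̄/Q̄) = (335/7)(11.50/2246.5).

0.245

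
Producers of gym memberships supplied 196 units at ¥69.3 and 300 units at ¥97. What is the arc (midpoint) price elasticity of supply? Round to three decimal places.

ΔQ = 300 − 196 = 104; ΔP = 97 − 69.3 = 27.7.
Midpoints: P̄ = 83.15, Q̄ = 248.0.
ε_s = (ΔQ/ΔP)(P̄/Q̄) = (104/27.7)(83.15/248.0).

1.259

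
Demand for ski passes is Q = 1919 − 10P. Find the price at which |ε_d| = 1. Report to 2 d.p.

95.95

For linear demand Q = a − bP, ε = −bP/(a − bP). |ε| = 1 when bP = a − bP, i.e. P = a/(2b).
P = 1919/(2·10) = 1919/20 = 95.9500.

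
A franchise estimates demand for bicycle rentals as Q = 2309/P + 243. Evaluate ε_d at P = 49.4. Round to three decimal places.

At P = 49.4, Q = 289.741.
dQ/dP = −2309/P² = -0.946.
ε = (dQ/dP)(P/Q) = (-0.946)(49.4/289.741).

-0.161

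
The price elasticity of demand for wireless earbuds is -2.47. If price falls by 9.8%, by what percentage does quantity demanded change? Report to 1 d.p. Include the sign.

%ΔQ ≈ ε × %ΔP = (-2.47)(-9.8%) = 24.21%.

24.2%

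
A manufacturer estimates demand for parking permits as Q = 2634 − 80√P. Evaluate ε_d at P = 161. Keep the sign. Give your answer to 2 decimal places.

-0.31

At P = 161, Q = 1618.914.
dQ/dP = −80/(2√P) = -3.152.
ε = (dQ/dP)(P/Q) = (-3.152)(161/1618.914).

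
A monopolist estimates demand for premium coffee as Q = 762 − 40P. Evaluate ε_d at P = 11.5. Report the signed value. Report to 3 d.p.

At P = 11.5, Q = 302.
dQ/dP = −40.
ε = (dQ/dP)(P/Q) = (-40)(11.5/302).

-1.523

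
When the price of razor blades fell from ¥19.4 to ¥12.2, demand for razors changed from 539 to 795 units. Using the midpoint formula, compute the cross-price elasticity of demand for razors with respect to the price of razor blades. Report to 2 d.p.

-0.84

ΔQ_x = 795 − 539 = 256; ΔP_y = 12.2 − 19.4 = -7.2.
Midpoints: P̄_y = 15.80, Q̄_x = 667.0.
ε_xy = (ΔQ_x/ΔP_y)(P̄_y/Q̄_x) = (256/-7.2)(15.80/667.0).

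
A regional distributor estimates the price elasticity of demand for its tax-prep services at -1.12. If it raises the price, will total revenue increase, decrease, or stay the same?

|ε| = 1.12 > 1, so demand is elastic. A price rise therefore reduces total revenue.

decrease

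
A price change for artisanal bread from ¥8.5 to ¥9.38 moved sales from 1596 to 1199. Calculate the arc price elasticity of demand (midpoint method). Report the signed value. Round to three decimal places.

-2.886

ΔQ = 1199 − 1596 = -397; ΔP = 9.38 − 8.5 = 0.88.
Midpoints: P̄ = 8.94, Q̄ = 1397.5.
ε = (ΔQ/ΔP)(P̄/Q̄) = (-397/0.88)(8.94/1397.5).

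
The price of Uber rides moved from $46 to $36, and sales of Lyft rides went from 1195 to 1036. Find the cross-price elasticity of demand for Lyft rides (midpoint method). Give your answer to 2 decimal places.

0.58

ΔQ_x = 1036 − 1195 = -159; ΔP_y = 36 − 46 = -10.
Midpoints: P̄_y = 41.00, Q̄_x = 1115.5.
ε_xy = (ΔQ_x/ΔP_y)(P̄_y/Q̄_x) = (-159/-10)(41.00/1115.5).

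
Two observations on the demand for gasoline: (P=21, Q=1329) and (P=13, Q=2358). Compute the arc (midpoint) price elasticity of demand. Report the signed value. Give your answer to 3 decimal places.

-1.186

ΔQ = 2358 − 1329 = 1029; ΔP = 13 − 21 = -8.
Midpoints: P̄ = 17.00, Q̄ = 1843.5.
ε = (ΔQ/ΔP)(P̄/Q̄) = (1029/-8)(17.00/1843.5).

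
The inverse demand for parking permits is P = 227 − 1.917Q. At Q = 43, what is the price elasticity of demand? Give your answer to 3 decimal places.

At Q = 43, P = 227 − 1.917(43) = 144.57.
dP/dQ = −1.917, so dQ/dP = 1/(−1.917) = -0.522.
ε = (dQ/dP)(P/Q) = (-0.522)(144.57/43).

-1.754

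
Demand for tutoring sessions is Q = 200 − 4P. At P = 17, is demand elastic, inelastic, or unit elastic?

Q = 132, dQ/dP = -4.
ε = (dQ/dP)(P/Q) ≈ -0.515.
|ε| = 0.52 < 1.

inelastic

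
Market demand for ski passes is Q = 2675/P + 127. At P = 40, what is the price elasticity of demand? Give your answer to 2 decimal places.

At P = 40, Q = 193.875.
dQ/dP = −2675/P² = -1.672.
ε = (dQ/dP)(P/Q) = (-1.672)(40/193.875).

-0.34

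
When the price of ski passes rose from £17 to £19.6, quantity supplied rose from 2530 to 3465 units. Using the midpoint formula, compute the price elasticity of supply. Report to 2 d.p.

2.20

ΔQ = 3465 − 2530 = 935; ΔP = 19.6 − 17 = 2.6.
Midpoints: P̄ = 18.30, Q̄ = 2997.5.
ε_s = (ΔQ/ΔP)(P̄/Q̄) = (935/2.6)(18.30/2997.5).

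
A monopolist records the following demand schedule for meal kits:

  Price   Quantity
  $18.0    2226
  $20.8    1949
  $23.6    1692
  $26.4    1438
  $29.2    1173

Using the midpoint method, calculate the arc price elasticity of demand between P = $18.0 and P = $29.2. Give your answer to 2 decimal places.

-1.31

At P = 18.0, Q = 2226; at P = 29.2, Q = 1173.
ΔQ = -1053, ΔP = 11.2. Midpoints: P̄ = 23.60, Q̄ = 1699.5.
ε = (ΔQ/ΔP)(P̄/Q̄) = (-1053/11.2)(23.60/1699.5).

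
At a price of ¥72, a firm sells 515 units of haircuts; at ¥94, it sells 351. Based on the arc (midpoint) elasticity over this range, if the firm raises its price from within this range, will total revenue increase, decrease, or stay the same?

Arc ε = (-164/22)(83.00/433.0) ≈ -1.429.
|ε| = 1.43 > 1, so demand is elastic. A price rise therefore reduces total revenue.

decrease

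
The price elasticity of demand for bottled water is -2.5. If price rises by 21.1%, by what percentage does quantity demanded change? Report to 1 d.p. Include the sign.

%ΔQ ≈ ε × %ΔP = (-2.5)(21.1%) = -52.75%.

-52.8%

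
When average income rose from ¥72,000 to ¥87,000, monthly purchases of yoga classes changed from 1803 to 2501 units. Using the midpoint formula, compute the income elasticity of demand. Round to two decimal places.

1.72

ΔQ = 698, ΔI = 15000. Midpoints: Ī = 79,500, Q̄ = 2152.0.
ε_I = (ΔQ/ΔI)(Ī/Q̄) = (698/15000)(79500/2152.0).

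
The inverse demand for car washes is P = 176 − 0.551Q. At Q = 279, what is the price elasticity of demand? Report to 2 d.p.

-0.14

At Q = 279, P = 176 − 0.551(279) = 22.27.
dP/dQ = −0.551, so dQ/dP = 1/(−0.551) = -1.815.
ε = (dQ/dP)(P/Q) = (-1.815)(22.27/279).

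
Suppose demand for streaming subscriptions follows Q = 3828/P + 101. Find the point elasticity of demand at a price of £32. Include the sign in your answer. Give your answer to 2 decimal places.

-0.54

At P = 32, Q = 220.625.
dQ/dP = −3828/P² = -3.738.
ε = (dQ/dP)(P/Q) = (-3.738)(32/220.625).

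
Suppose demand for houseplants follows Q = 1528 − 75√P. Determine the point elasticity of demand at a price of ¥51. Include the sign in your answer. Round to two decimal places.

At P = 51, Q = 992.393.
dQ/dP = −75/(2√P) = -5.251.
ε = (dQ/dP)(P/Q) = (-5.251)(51/992.393).
|ε| < 1, so demand is inelastic at this price.

-0.27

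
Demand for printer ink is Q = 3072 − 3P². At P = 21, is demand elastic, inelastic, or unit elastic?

Q = 1749, dQ/dP = -126.
ε = (dQ/dP)(P/Q) ≈ -1.513.
|ε| = 1.51 > 1.

elastic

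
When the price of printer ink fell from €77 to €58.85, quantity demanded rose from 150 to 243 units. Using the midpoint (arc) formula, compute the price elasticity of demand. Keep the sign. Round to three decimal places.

-1.771

ΔQ = 243 − 150 = 93; ΔP = 58.85 − 77 = -18.15.
Midpoints: P̄ = 67.92, Q̄ = 196.5.
ε = (ΔQ/ΔP)(P̄/Q̄) = (93/-18.15)(67.92/196.5).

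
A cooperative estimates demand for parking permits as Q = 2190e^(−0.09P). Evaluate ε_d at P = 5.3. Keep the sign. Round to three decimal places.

At P = 5.3, Q = 1359.207.
dQ/dP = −0.09·2190e^(−0.09P) = −0.09Q = -122.329.
ε = (dQ/dP)(P/Q) = (-122.329)(5.3/1359.207).
|ε| < 1, so demand is inelastic at this price.

-0.477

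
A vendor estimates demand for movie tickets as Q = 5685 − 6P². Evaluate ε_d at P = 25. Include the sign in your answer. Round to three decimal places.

At P = 25, Q = 1935.
dQ/dP = −12P = -300.
ε = (dQ/dP)(P/Q) = (-300)(25/1935).

-3.876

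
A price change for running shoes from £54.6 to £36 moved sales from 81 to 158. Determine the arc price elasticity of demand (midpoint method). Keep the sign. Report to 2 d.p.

ΔQ = 158 − 81 = 77; ΔP = 36 − 54.6 = -18.6.
Midpoints: P̄ = 45.30, Q̄ = 119.5.
ε = (ΔQ/ΔP)(P̄/Q̄) = (77/-18.6)(45.30/119.5).

-1.57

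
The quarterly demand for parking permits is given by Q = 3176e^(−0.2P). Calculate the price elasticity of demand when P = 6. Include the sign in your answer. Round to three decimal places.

-1.200

At P = 6, Q = 956.593.
dQ/dP = −0.2·3176e^(−0.2P) = −0.2Q = -191.319.
ε = (dQ/dP)(P/Q) = (-191.319)(6/956.593).
|ε| > 1, so demand is elastic at this price.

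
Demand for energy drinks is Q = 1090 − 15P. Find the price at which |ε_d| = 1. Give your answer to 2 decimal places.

For linear demand Q = a − bP, ε = −bP/(a − bP). |ε| = 1 when bP = a − bP, i.e. P = a/(2b).
P = 1090/(2·15) = 1090/30 = 36.3333.

36.33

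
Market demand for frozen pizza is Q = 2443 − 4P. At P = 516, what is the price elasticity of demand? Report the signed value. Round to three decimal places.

At P = 516, Q = 379.
dQ/dP = −4.
ε = (dQ/dP)(P/Q) = (-4)(516/379).
|ε| > 1, so demand is elastic at this price.

-5.446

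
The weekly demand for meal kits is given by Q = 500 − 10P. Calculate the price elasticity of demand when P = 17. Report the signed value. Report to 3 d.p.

-0.515

At P = 17, Q = 330.
dQ/dP = −10.
ε = (dQ/dP)(P/Q) = (-10)(17/330).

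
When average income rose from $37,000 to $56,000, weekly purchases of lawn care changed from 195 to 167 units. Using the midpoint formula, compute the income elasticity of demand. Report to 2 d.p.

ΔQ = -28, ΔI = 19000. Midpoints: Ī = 46,500, Q̄ = 181.0.
ε_I = (ΔQ/ΔI)(Ī/Q̄) = (-28/19000)(46500/181.0).

-0.38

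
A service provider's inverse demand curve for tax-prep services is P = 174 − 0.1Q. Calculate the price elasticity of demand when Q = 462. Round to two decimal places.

At Q = 462, P = 174 − 0.1(462) = 127.80.
dP/dQ = −0.1, so dQ/dP = 1/(−0.1) = -10.000.
ε = (dQ/dP)(P/Q) = (-10.000)(127.80/462).

-2.77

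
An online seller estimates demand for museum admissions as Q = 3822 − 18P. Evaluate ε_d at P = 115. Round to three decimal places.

At P = 115, Q = 1752.
dQ/dP = −18.
ε = (dQ/dP)(P/Q) = (-18)(115/1752).

-1.182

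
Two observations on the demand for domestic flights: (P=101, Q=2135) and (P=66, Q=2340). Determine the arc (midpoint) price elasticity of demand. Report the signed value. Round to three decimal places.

-0.219

ΔQ = 2340 − 2135 = 205; ΔP = 66 − 101 = -35.
Midpoints: P̄ = 83.50, Q̄ = 2237.5.
ε = (ΔQ/ΔP)(P̄/Q̄) = (205/-35)(83.50/2237.5).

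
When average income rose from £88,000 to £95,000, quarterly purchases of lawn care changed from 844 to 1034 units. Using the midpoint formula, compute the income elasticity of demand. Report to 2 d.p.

2.64

ΔQ = 190, ΔI = 7000. Midpoints: Ī = 91,500, Q̄ = 939.0.
ε_I = (ΔQ/ΔI)(Ī/Q̄) = (190/7000)(91500/939.0).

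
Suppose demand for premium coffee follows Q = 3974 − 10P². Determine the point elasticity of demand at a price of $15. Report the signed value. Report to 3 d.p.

At P = 15, Q = 1724.
dQ/dP = −20P = -300.
ε = (dQ/dP)(P/Q) = (-300)(15/1724).

-2.610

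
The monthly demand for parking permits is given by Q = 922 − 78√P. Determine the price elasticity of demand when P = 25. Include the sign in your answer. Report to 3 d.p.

At P = 25, Q = 532.
dQ/dP = −78/(2√P) = -7.800.
ε = (dQ/dP)(P/Q) = (-7.800)(25/532).

-0.367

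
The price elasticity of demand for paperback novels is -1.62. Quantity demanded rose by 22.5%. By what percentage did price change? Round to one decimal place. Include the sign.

-13.9%

%ΔP ≈ %ΔQ / ε = (22.5%)/(-1.62) = -13.89%.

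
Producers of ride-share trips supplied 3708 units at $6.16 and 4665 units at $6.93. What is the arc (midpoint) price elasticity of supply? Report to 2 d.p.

ΔQ = 4665 − 3708 = 957; ΔP = 6.93 − 6.16 = 0.77.
Midpoints: P̄ = 6.54, Q̄ = 4186.5.
ε_s = (ΔQ/ΔP)(P̄/Q̄) = (957/0.77)(6.54/4186.5).

1.94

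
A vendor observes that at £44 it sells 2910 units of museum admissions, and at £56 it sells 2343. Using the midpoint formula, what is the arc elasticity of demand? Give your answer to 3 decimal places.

ΔQ = 2343 − 2910 = -567; ΔP = 56 − 44 = 12.
Midpoints: P̄ = 50.00, Q̄ = 2626.5.
ε = (ΔQ/ΔP)(P̄/Q̄) = (-567/12)(50.00/2626.5).

-0.899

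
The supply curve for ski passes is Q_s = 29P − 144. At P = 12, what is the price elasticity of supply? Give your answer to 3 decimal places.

1.706

At P = 12, Q_s = 204.
dQ_s/dP = 29.
ε_s = (dQ_s/dP)(P/Q_s) = (29)(12/204).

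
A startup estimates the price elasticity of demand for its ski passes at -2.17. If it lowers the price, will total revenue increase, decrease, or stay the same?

increase

|ε| = 2.17 > 1, so demand is elastic. A price cut therefore raises total revenue.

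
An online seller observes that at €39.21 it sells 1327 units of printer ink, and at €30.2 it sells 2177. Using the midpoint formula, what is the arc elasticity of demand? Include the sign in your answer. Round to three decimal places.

ΔQ = 2177 − 1327 = 850; ΔP = 30.2 − 39.21 = -9.01.
Midpoints: P̄ = 34.70, Q̄ = 1752.0.
ε = (ΔQ/ΔP)(P̄/Q̄) = (850/-9.01)(34.70/1752.0).

-1.869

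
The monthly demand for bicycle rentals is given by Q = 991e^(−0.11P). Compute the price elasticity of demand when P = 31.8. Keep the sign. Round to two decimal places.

At P = 31.8, Q = 29.986.
dQ/dP = −0.11·991e^(−0.11P) = −0.11Q = -3.298.
ε = (dQ/dP)(P/Q) = (-3.298)(31.8/29.986).
|ε| > 1, so demand is elastic at this price.

-3.50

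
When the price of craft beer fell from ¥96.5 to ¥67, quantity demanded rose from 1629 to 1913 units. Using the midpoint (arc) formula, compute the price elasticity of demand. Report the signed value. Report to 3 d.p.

ΔQ = 1913 − 1629 = 284; ΔP = 67 − 96.5 = -29.5.
Midpoints: P̄ = 81.75, Q̄ = 1771.0.
ε = (ΔQ/ΔP)(P̄/Q̄) = (284/-29.5)(81.75/1771.0).

-0.444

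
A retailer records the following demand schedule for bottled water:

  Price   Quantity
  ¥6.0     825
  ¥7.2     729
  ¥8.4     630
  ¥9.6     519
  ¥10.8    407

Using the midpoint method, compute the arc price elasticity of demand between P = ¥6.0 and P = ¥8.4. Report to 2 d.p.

-0.80

At P = 6.0, Q = 825; at P = 8.4, Q = 630.
ΔQ = -195, ΔP = 2.4. Midpoints: P̄ = 7.20, Q̄ = 727.5.
ε = (ΔQ/ΔP)(P̄/Q̄) = (-195/2.4)(7.20/727.5).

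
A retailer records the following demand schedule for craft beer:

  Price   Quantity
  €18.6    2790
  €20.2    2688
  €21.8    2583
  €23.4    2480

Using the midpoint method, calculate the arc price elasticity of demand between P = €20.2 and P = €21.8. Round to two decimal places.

At P = 20.2, Q = 2688; at P = 21.8, Q = 2583.
ΔQ = -105, ΔP = 1.6. Midpoints: P̄ = 21.00, Q̄ = 2635.5.
ε = (ΔQ/ΔP)(P̄/Q̄) = (-105/1.6)(21.00/2635.5).

-0.52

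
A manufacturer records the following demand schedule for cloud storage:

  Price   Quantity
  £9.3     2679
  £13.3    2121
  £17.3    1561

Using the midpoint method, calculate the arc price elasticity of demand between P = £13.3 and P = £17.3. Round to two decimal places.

At P = 13.3, Q = 2121; at P = 17.3, Q = 1561.
ΔQ = -560, ΔP = 4.0. Midpoints: P̄ = 15.30, Q̄ = 1841.0.
ε = (ΔQ/ΔP)(P̄/Q̄) = (-560/4.0)(15.30/1841.0).

-1.16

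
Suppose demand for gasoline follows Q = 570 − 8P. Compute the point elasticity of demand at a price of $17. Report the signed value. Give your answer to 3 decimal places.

-0.313

At P = 17, Q = 434.
dQ/dP = −8.
ε = (dQ/dP)(P/Q) = (-8)(17/434).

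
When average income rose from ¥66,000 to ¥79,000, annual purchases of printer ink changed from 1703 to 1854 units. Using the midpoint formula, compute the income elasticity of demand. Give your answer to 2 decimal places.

0.47

ΔQ = 151, ΔI = 13000. Midpoints: Ī = 72,500, Q̄ = 1778.5.
ε_I = (ΔQ/ΔI)(Ī/Q̄) = (151/13000)(72500/1778.5).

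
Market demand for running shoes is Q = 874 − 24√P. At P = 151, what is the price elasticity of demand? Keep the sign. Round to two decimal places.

At P = 151, Q = 579.083.
dQ/dP = −24/(2√P) = -0.977.
ε = (dQ/dP)(P/Q) = (-0.977)(151/579.083).

-0.25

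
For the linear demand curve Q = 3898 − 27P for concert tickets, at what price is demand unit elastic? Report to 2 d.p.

For linear demand Q = a − bP, ε = −bP/(a − bP). |ε| = 1 when bP = a − bP, i.e. P = a/(2b).
P = 3898/(2·27) = 3898/54 = 72.1852.

72.19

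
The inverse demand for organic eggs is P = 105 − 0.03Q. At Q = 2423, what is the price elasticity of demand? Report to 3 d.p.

-0.444

At Q = 2423, P = 105 − 0.03(2423) = 32.31.
dP/dQ = −0.03, so dQ/dP = 1/(−0.03) = -33.333.
ε = (dQ/dP)(P/Q) = (-33.333)(32.31/2423).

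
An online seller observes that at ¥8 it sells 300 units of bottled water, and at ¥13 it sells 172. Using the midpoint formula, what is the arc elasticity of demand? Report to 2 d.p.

ΔQ = 172 − 300 = -128; ΔP = 13 − 8 = 5.
Midpoints: P̄ = 10.50, Q̄ = 236.0.
ε = (ΔQ/ΔP)(P̄/Q̄) = (-128/5)(10.50/236.0).

-1.14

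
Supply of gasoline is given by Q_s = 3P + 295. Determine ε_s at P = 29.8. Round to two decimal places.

At P = 29.8, Q_s = 384.40.
dQ_s/dP = 3.
ε_s = (dQ_s/dP)(P/Q_s) = (3)(29.8/384.40).

0.23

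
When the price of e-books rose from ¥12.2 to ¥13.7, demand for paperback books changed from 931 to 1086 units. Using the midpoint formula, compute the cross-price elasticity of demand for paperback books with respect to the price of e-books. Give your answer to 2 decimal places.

1.33

ΔQ_x = 1086 − 931 = 155; ΔP_y = 13.7 − 12.2 = 1.5.
Midpoints: P̄_y = 12.95, Q̄_x = 1008.5.
ε_xy = (ΔQ_x/ΔP_y)(P̄_y/Q̄_x) = (155/1.5)(12.95/1008.5).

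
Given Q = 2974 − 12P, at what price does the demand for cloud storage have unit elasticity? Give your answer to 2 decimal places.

For linear demand Q = a − bP, ε = −bP/(a − bP). |ε| = 1 when bP = a − bP, i.e. P = a/(2b).
P = 2974/(2·12) = 2974/24 = 123.9167.

123.92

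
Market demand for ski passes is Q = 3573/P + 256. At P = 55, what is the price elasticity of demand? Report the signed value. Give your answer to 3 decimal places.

At P = 55, Q = 320.964.
dQ/dP = −3573/P² = -1.181.
ε = (dQ/dP)(P/Q) = (-1.181)(55/320.964).

-0.202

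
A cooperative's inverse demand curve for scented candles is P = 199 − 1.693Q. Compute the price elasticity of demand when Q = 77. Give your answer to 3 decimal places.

-0.527

At Q = 77, P = 199 − 1.693(77) = 68.64.
dP/dQ = −1.693, so dQ/dP = 1/(−1.693) = -0.591.
ε = (dQ/dP)(P/Q) = (-0.591)(68.64/77).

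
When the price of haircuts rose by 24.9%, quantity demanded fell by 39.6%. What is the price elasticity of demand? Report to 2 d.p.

-1.59

ε = %ΔQ / %ΔP = (-39.6)/(24.9) = -1.590.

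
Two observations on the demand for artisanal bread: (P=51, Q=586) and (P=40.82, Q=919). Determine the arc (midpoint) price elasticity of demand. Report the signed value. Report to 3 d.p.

ΔQ = 919 − 586 = 333; ΔP = 40.82 − 51 = -10.18.
Midpoints: P̄ = 45.91, Q̄ = 752.5.
ε = (ΔQ/ΔP)(P̄/Q̄) = (333/-10.18)(45.91/752.5).

-1.996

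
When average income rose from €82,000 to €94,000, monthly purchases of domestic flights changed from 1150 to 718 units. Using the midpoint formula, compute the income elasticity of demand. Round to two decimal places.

-3.39

ΔQ = -432, ΔI = 12000. Midpoints: Ī = 88,000, Q̄ = 934.0.
ε_I = (ΔQ/ΔI)(Ī/Q̄) = (-432/12000)(88000/934.0).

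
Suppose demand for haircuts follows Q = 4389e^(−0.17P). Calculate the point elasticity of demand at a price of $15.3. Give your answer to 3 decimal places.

-2.601

At P = 15.3, Q = 325.661.
dQ/dP = −0.17·4389e^(−0.17P) = −0.17Q = -55.362.
ε = (dQ/dP)(P/Q) = (-55.362)(15.3/325.661).
|ε| > 1, so demand is elastic at this price.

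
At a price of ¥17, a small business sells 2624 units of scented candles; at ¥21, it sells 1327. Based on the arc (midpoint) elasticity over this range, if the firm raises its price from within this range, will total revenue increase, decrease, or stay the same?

decrease

Arc ε = (-1297/4)(19.00/1975.5) ≈ -3.119.
|ε| = 3.12 > 1, so demand is elastic. A price rise therefore reduces total revenue.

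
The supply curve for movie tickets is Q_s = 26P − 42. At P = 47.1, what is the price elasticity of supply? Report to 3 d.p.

1.036

At P = 47.1, Q_s = 1182.60.
dQ_s/dP = 26.
ε_s = (dQ_s/dP)(P/Q_s) = (26)(47.1/1182.60).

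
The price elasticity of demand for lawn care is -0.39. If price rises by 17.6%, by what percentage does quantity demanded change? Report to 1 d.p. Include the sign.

-6.9%

%ΔQ ≈ ε × %ΔP = (-0.39)(17.6%) = -6.86%.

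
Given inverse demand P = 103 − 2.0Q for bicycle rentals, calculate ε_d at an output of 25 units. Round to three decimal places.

-1.060

At Q = 25, P = 103 − 2.0(25) = 53.00.
dP/dQ = −2.0, so dQ/dP = 1/(−2.0) = -0.500.
ε = (dQ/dP)(P/Q) = (-0.500)(53.00/25).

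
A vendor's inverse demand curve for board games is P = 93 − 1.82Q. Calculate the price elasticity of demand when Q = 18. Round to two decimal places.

-1.84

At Q = 18, P = 93 − 1.82(18) = 60.24.
dP/dQ = −1.82, so dQ/dP = 1/(−1.82) = -0.549.
ε = (dQ/dP)(P/Q) = (-0.549)(60.24/18).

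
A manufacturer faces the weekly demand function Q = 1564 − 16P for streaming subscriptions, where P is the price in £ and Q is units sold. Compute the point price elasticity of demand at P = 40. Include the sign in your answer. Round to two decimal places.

At P = 40, Q = 924.
dQ/dP = −16.
ε = (dQ/dP)(P/Q) = (-16)(40/924).
|ε| < 1, so demand is inelastic at this price.

-0.69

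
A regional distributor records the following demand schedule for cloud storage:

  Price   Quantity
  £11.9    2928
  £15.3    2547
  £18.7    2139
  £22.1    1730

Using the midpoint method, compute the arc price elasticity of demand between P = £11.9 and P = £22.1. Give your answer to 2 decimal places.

-0.86

At P = 11.9, Q = 2928; at P = 22.1, Q = 1730.
ΔQ = -1198, ΔP = 10.2. Midpoints: P̄ = 17.00, Q̄ = 2329.0.
ε = (ΔQ/ΔP)(P̄/Q̄) = (-1198/10.2)(17.00/2329.0).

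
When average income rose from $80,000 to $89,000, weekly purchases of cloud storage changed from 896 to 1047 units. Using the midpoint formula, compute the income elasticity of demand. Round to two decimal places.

1.46

ΔQ = 151, ΔI = 9000. Midpoints: Ī = 84,500, Q̄ = 971.5.
ε_I = (ΔQ/ΔI)(Ī/Q̄) = (151/9000)(84500/971.5).
ε_I > 0, so the good is normal.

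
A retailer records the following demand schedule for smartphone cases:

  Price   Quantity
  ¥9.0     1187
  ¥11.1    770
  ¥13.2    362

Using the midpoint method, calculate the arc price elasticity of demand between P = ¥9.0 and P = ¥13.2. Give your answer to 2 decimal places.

At P = 9.0, Q = 1187; at P = 13.2, Q = 362.
ΔQ = -825, ΔP = 4.2. Midpoints: P̄ = 11.10, Q̄ = 774.5.
ε = (ΔQ/ΔP)(P̄/Q̄) = (-825/4.2)(11.10/774.5).

-2.82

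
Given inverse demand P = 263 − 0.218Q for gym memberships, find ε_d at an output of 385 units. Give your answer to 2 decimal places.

At Q = 385, P = 263 − 0.218(385) = 179.07.
dP/dQ = −0.218, so dQ/dP = 1/(−0.218) = -4.587.
ε = (dQ/dP)(P/Q) = (-4.587)(179.07/385).

-2.13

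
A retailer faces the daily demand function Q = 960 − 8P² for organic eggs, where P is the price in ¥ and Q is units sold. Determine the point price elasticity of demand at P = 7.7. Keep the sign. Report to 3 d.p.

-1.953

At P = 7.7, Q = 485.680.
dQ/dP = −16P = -123.200.
ε = (dQ/dP)(P/Q) = (-123.200)(7.7/485.680).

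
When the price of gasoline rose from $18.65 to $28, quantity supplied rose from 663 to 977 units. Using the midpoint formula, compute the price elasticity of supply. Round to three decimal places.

0.955

ΔQ = 977 − 663 = 314; ΔP = 28 − 18.65 = 9.35.
Midpoints: P̄ = 23.32, Q̄ = 820.0.
ε_s = (ΔQ/ΔP)(P̄/Q̄) = (314/9.35)(23.32/820.0).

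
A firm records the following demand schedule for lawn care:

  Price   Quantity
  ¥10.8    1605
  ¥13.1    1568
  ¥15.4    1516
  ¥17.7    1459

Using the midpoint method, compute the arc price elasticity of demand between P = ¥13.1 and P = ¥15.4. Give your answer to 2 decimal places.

-0.21

At P = 13.1, Q = 1568; at P = 15.4, Q = 1516.
ΔQ = -52, ΔP = 2.3. Midpoints: P̄ = 14.25, Q̄ = 1542.0.
ε = (ΔQ/ΔP)(P̄/Q̄) = (-52/2.3)(14.25/1542.0).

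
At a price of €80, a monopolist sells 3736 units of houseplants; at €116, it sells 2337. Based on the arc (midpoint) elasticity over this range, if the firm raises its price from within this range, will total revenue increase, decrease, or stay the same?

decrease

Arc ε = (-1399/36)(98.00/3036.5) ≈ -1.254.
|ε| = 1.25 > 1, so demand is elastic. A price rise therefore reduces total revenue.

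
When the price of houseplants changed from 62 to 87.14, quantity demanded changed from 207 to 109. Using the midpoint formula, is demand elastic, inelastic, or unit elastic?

elastic

Arc ε ≈ -1.840.
|ε| = 1.84 > 1.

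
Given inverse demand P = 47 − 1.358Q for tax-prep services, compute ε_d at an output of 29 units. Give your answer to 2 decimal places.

At Q = 29, P = 47 − 1.358(29) = 7.62.
dP/dQ = −1.358, so dQ/dP = 1/(−1.358) = -0.736.
ε = (dQ/dP)(P/Q) = (-0.736)(7.62/29).

-0.19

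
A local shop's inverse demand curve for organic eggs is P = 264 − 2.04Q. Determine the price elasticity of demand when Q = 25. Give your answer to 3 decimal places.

-4.176

At Q = 25, P = 264 − 2.04(25) = 213.00.
dP/dQ = −2.04, so dQ/dP = 1/(−2.04) = -0.490.
ε = (dQ/dP)(P/Q) = (-0.490)(213.00/25).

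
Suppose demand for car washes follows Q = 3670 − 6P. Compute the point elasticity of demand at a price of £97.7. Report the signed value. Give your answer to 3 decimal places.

-0.190

At P = 97.7, Q = 3083.800.
dQ/dP = −6.
ε = (dQ/dP)(P/Q) = (-6)(97.7/3083.800).
|ε| < 1, so demand is inelastic at this price.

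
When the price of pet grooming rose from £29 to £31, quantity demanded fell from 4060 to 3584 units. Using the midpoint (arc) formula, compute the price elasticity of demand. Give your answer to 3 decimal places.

-1.868

ΔQ = 3584 − 4060 = -476; ΔP = 31 − 29 = 2.
Midpoints: P̄ = 30.00, Q̄ = 3822.0.
ε = (ΔQ/ΔP)(P̄/Q̄) = (-476/2)(30.00/3822.0).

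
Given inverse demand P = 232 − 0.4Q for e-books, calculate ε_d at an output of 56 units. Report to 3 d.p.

At Q = 56, P = 232 − 0.4(56) = 209.60.
dP/dQ = −0.4, so dQ/dP = 1/(−0.4) = -2.500.
ε = (dQ/dP)(P/Q) = (-2.500)(209.60/56).

-9.357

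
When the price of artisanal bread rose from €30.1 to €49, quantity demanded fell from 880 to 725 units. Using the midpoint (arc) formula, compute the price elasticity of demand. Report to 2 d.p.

-0.40

ΔQ = 725 − 880 = -155; ΔP = 49 − 30.1 = 18.9.
Midpoints: P̄ = 39.55, Q̄ = 802.5.
ε = (ΔQ/ΔP)(P̄/Q̄) = (-155/18.9)(39.55/802.5).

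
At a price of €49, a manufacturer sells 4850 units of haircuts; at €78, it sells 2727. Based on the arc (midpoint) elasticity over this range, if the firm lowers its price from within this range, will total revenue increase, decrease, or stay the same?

increase

Arc ε = (-2123/29)(63.50/3788.5) ≈ -1.227.
|ε| = 1.23 > 1, so demand is elastic. A price cut therefore raises total revenue.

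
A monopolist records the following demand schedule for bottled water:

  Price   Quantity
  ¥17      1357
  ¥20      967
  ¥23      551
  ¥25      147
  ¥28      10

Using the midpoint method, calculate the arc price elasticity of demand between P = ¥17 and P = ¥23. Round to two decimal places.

-2.82

At P = 17, Q = 1357; at P = 23, Q = 551.
ΔQ = -806, ΔP = 6. Midpoints: P̄ = 20.00, Q̄ = 954.0.
ε = (ΔQ/ΔP)(P̄/Q̄) = (-806/6)(20.00/954.0).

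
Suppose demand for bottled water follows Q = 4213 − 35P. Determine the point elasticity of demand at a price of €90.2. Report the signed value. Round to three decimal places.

At P = 90.2, Q = 1056.
dQ/dP = −35.
ε = (dQ/dP)(P/Q) = (-35)(90.2/1056).

-2.990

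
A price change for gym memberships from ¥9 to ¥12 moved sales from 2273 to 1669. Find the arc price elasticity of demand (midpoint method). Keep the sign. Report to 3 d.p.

ΔQ = 1669 − 2273 = -604; ΔP = 12 − 9 = 3.
Midpoints: P̄ = 10.50, Q̄ = 1971.0.
ε = (ΔQ/ΔP)(P̄/Q̄) = (-604/3)(10.50/1971.0).

-1.073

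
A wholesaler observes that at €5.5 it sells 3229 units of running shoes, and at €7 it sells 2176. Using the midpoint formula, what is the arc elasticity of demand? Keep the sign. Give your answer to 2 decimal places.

ΔQ = 2176 − 3229 = -1053; ΔP = 7 − 5.5 = 1.5.
Midpoints: P̄ = 6.25, Q̄ = 2702.5.
ε = (ΔQ/ΔP)(P̄/Q̄) = (-1053/1.5)(6.25/2702.5).

-1.62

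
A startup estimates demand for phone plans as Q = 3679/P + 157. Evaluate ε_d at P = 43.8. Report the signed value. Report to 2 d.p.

At P = 43.8, Q = 240.995.
dQ/dP = −3679/P² = -1.918.
ε = (dQ/dP)(P/Q) = (-1.918)(43.8/240.995).

-0.35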